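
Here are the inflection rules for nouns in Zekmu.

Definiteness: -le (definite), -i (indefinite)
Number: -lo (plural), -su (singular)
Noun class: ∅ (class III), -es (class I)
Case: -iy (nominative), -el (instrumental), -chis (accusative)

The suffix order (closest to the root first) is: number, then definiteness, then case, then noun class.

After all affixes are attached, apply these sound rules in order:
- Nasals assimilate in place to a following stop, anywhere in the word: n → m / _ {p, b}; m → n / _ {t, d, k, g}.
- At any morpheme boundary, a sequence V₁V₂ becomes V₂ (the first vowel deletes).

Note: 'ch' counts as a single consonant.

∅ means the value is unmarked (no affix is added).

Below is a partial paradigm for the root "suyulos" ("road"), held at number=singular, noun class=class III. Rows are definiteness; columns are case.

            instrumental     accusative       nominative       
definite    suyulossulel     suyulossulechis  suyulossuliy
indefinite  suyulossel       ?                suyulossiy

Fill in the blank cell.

suyulossichis

Attach number singular -su → suyulossu.
Attach definiteness indefinite -i → suyulossui.
Attach case accusative -chis → suyulossuichis.
noun class = class III: zero marking, form stays suyulossuichis.
Nasal assimilation: no change.
Apply vowel deletion: suyulossuichis → suyulossichis.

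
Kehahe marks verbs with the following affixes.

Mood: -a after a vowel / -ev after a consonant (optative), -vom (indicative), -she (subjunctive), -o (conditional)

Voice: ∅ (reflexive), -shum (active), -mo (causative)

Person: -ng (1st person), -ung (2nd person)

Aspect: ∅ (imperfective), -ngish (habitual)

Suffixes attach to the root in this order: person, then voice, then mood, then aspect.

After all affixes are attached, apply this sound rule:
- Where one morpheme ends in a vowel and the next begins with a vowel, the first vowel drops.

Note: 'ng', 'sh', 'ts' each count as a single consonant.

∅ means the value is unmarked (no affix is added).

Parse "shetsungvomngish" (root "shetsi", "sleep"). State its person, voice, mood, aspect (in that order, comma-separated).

2nd person, reflexive, indicative, habitual

Segment: shetsi-ung-vom-ngish.
person: -ung → 2nd person.
voice: ∅ → reflexive.
mood: -vom → indicative.
aspect: -ngish → habitual.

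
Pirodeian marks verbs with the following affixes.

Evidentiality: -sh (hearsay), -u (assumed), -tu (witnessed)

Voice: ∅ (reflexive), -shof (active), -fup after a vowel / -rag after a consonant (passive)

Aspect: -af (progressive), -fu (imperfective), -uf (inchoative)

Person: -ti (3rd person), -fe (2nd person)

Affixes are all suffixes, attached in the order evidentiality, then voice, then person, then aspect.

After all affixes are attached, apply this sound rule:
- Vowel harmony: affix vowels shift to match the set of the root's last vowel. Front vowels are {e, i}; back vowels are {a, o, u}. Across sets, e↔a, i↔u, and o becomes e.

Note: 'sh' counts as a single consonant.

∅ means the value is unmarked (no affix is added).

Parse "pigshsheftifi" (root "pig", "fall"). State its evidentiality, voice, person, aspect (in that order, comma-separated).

Segment: pig-sh-shof-ti-fu.
evidentiality: -sh → hearsay.
voice: -shof → active.
person: -ti → 3rd person.
aspect: -fu → imperfective.

hearsay, active, 3rd person, imperfective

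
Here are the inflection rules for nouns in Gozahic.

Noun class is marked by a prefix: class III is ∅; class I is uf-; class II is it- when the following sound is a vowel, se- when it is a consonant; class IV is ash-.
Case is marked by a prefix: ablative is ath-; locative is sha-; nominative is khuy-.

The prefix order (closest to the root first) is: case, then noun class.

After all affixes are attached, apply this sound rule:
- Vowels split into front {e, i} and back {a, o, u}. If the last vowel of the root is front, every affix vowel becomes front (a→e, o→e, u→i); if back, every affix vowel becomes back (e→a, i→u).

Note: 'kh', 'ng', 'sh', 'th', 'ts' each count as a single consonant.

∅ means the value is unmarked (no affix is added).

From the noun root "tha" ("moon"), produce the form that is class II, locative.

Attach case locative sha- → shatha.
Attach noun class class II se- (before consonant 'sh') → seshatha.
Apply vowel harmony: seshatha → sashatha.

sashatha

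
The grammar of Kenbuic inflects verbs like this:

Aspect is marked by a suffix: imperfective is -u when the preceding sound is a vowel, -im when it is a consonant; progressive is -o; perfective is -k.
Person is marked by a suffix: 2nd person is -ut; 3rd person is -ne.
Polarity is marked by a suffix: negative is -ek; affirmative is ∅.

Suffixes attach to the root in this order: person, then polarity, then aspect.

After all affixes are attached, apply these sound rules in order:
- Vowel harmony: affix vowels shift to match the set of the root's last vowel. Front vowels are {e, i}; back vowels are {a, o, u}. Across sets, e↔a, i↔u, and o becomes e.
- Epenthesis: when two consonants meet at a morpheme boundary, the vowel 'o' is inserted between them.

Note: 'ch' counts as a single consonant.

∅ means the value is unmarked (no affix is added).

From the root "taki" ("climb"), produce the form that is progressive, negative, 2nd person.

Attach person 2nd person -ut → takiut.
Attach polarity negative -ek → takiutek.
Attach aspect progressive -o → takiuteko.
Apply vowel harmony: takiuteko → takiiteke.
Epenthesis: no change.

takiiteke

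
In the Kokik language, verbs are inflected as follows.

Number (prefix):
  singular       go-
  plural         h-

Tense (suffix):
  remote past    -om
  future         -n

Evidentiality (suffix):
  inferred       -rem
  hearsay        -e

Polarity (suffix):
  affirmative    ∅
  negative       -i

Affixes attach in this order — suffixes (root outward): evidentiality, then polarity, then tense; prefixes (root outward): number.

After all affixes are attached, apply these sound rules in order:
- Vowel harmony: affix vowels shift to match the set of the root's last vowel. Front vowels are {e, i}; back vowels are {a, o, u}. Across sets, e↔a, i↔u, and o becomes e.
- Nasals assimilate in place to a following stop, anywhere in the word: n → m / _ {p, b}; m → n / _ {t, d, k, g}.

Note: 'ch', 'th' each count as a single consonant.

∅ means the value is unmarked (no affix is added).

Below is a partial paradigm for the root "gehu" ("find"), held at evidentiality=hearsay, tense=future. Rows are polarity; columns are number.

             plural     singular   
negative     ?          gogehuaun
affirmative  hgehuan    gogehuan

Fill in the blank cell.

Attach evidentiality hearsay -e → gehue.
Attach polarity negative -i → gehuei.
Attach number plural h- → hgehuei.
Attach tense future -n → hgehuein.
Apply vowel harmony: hgehuein → hgehuaun.
Nasal assimilation: no change.

hgehuaun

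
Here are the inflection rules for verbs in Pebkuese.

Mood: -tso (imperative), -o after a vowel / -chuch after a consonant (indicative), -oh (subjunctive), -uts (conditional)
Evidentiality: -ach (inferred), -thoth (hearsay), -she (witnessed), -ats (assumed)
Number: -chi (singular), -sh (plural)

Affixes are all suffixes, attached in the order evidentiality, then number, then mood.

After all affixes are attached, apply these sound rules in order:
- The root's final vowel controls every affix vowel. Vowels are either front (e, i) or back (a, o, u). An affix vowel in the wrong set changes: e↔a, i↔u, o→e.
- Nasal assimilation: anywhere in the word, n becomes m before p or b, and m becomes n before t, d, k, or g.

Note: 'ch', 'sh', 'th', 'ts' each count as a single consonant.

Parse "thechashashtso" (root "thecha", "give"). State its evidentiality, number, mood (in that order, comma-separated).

Segment: thecha-she-sh-tso.
evidentiality: -she → witnessed.
number: -sh → plural.
mood: -tso → imperative.

witnessed, plural, imperative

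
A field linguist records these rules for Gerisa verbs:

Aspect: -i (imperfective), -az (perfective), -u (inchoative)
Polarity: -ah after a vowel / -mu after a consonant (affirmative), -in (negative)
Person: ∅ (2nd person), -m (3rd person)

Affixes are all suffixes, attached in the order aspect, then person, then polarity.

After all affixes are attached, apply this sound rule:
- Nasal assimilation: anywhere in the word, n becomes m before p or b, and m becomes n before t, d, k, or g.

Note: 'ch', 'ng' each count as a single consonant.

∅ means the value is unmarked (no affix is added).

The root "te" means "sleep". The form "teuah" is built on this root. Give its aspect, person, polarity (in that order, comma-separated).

Segment: te-u-ah.
aspect: -u → inchoative.
person: ∅ → 2nd person.
polarity: -ah/mu → affirmative.

inchoative, 2nd person, affirmative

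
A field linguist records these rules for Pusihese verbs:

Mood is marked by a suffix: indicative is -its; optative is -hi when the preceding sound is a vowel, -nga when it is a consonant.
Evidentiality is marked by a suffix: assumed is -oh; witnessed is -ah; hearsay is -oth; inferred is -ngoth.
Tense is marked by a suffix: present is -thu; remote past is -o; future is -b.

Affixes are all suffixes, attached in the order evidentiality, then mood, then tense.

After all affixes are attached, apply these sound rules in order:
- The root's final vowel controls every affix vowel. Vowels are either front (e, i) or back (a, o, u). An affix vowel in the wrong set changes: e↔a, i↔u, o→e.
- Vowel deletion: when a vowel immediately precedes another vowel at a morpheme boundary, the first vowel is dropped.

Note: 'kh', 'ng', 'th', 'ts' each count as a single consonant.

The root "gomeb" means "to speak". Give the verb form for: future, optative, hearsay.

Attach evidentiality hearsay -oth → gomeboth.
Attach mood optative -nga (after consonant 'th') → gomebothnga.
Attach tense future -b → gomebothngab.
Apply vowel harmony: gomebothngab → gomebethngeb.
Vowel deletion: no change.

gomebethngeb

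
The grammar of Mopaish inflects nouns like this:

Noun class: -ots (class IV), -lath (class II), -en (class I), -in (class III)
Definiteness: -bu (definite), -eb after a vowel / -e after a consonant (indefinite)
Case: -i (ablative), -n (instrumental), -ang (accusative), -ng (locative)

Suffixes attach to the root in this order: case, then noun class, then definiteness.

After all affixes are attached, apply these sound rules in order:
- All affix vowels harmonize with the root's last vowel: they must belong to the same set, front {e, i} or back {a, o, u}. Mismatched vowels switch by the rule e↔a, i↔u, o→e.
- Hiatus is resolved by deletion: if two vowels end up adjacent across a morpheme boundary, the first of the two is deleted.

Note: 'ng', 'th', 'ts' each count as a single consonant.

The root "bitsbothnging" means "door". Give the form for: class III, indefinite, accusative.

Attach case accusative -ang → bitsbothngingang.
Attach noun class class III -in → bitsbothngingangin.
Attach definiteness indefinite -e (after consonant 'n') → bitsbothngingangine.
Apply vowel harmony: bitsbothngingangine → bitsbothngingengine.
Vowel deletion: no change.

bitsbothngingengine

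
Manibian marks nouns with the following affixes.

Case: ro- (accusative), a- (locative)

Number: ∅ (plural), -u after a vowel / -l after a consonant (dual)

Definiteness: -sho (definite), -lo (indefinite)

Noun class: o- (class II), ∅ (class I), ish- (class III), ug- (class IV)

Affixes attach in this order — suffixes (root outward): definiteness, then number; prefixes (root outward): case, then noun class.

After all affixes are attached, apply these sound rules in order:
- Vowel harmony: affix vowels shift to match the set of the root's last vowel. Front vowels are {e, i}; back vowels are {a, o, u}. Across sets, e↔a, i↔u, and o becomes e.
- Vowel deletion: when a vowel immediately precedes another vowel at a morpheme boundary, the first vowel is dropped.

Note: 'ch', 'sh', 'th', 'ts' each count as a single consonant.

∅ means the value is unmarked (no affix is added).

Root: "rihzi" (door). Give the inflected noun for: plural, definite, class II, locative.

Attach case locative a- → arihzi.
Attach definiteness definite -sho → arihzisho.
Attach noun class class II o- → oarihzisho.
number = plural: zero marking, form stays oarihzisho.
Apply vowel harmony: oarihzisho → eerihzishe.
Apply vowel deletion: eerihzishe → erihzishe.

erihzishe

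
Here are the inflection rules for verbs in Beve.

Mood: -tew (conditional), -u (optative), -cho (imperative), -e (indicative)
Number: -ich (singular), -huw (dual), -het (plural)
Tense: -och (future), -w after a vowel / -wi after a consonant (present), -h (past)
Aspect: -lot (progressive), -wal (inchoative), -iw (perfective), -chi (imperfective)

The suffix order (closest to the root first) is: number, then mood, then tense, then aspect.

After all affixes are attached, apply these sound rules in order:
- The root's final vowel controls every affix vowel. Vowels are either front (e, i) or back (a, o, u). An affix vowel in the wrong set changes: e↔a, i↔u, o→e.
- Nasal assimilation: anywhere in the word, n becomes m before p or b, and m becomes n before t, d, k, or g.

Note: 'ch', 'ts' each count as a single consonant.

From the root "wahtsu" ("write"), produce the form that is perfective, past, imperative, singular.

Attach number singular -ich → wahtsuich.
Attach mood imperative -cho → wahtsuichcho.
Attach tense past -h → wahtsuichchoh.
Attach aspect perfective -iw → wahtsuichchohiw.
Apply vowel harmony: wahtsuichchohiw → wahtsuuchchohuw.
Nasal assimilation: no change.

wahtsuuchchohuw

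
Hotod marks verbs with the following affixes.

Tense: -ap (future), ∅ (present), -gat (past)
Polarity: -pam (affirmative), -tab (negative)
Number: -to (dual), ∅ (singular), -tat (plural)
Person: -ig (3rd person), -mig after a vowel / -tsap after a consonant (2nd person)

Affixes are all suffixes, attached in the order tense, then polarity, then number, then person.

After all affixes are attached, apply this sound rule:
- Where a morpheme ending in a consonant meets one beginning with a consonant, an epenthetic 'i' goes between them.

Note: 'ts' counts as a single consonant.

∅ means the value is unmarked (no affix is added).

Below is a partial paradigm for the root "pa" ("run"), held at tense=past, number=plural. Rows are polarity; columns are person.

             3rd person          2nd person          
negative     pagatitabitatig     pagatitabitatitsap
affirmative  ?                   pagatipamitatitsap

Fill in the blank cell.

pagatipamitatig

Attach tense past -gat → pagat.
Attach polarity affirmative -pam → pagatpam.
Attach number plural -tat → pagatpamtat.
Attach person 3rd person -ig → pagatpamtatig.
Apply epenthesis: pagatpamtatig → pagatipamitatig.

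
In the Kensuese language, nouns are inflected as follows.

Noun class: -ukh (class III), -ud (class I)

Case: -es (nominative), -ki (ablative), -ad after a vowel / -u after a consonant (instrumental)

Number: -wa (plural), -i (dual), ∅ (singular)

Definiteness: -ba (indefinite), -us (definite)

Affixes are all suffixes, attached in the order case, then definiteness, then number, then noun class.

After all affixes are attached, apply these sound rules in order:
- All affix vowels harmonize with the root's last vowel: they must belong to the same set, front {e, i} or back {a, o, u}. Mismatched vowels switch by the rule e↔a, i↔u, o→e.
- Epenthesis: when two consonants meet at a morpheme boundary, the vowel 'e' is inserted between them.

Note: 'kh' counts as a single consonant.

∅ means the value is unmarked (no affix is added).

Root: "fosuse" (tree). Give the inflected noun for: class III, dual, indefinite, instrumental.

fosuseedebeiikh

Attach case instrumental -ad (after vowel 'e') → fosusead.
Attach definiteness indefinite -ba → fosuseadba.
Attach number dual -i → fosuseadbai.
Attach noun class class III -ukh → fosuseadbaiukh.
Apply vowel harmony: fosuseadbaiukh → fosuseedbeiikh.
Apply epenthesis: fosuseedbeiikh → fosuseedebeiikh.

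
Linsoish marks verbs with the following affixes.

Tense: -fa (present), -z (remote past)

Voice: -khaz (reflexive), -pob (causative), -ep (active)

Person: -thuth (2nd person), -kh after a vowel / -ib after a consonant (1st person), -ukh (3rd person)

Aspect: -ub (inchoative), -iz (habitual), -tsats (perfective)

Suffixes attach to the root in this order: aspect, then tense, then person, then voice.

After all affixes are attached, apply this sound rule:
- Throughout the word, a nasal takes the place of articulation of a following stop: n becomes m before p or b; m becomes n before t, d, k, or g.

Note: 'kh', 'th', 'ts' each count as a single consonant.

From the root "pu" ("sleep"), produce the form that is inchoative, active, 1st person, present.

Attach aspect inchoative -ub → puub.
Attach tense present -fa → puubfa.
Attach person 1st person -kh (after vowel 'a') → puubfakh.
Attach voice active -ep → puubfakhep.
Nasal assimilation: no change.

puubfakhep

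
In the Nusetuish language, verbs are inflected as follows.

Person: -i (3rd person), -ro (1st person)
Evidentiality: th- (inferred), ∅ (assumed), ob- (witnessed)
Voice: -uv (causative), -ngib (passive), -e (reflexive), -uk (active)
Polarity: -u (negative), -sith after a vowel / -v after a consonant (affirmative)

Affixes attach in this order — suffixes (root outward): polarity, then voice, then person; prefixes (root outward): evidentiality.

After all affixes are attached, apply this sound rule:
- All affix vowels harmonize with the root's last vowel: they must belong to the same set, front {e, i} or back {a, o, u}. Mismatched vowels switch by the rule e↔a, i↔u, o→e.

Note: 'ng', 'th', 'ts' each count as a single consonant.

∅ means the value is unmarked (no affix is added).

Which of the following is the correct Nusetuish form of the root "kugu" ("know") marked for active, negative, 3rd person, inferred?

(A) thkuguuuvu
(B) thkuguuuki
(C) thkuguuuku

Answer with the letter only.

Attach polarity negative -u → kuguu.
Attach voice active -uk → kuguuuk.
Attach person 3rd person -i → kuguuuki.
Attach evidentiality inferred th- → thkuguuuki.
Apply vowel harmony: thkuguuuki → thkuguuuku.
So the correct form is thkuguuuku, option (C).
(A) thkuguuuvu is wrong: it uses causative instead of active for voice.
(B) thkuguuuki is wrong: it fails to apply the sound rule(s).

C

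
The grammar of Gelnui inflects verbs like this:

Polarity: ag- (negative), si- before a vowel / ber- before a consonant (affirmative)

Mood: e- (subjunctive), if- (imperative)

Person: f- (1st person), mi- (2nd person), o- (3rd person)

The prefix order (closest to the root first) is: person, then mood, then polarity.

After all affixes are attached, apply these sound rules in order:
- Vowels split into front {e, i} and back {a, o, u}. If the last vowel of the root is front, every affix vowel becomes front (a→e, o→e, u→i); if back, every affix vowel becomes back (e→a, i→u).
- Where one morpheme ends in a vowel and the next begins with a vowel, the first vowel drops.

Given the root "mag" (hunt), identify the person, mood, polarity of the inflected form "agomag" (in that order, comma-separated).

Segment: ag-e-o-mag.
person: o- → 3rd person.
mood: e- → subjunctive.
polarity: ag- → negative.

3rd person, subjunctive, negative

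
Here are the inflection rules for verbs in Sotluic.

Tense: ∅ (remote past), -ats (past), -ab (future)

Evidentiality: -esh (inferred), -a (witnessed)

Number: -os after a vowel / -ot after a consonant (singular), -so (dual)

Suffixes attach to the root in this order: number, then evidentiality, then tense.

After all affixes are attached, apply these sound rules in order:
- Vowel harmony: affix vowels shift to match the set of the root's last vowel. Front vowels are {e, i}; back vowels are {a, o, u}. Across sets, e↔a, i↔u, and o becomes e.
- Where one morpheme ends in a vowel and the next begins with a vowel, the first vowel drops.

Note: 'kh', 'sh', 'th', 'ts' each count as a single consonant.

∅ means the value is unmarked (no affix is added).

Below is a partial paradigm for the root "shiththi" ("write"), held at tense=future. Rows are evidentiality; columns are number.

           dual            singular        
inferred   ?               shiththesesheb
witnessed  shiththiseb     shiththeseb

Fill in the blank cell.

Attach number dual -so → shiththiso.
Attach evidentiality inferred -esh → shiththisoesh.
Attach tense future -ab → shiththisoeshab.
Apply vowel harmony: shiththisoeshab → shiththiseesheb.
Apply vowel deletion: shiththiseesheb → shiththisesheb.

shiththisesheb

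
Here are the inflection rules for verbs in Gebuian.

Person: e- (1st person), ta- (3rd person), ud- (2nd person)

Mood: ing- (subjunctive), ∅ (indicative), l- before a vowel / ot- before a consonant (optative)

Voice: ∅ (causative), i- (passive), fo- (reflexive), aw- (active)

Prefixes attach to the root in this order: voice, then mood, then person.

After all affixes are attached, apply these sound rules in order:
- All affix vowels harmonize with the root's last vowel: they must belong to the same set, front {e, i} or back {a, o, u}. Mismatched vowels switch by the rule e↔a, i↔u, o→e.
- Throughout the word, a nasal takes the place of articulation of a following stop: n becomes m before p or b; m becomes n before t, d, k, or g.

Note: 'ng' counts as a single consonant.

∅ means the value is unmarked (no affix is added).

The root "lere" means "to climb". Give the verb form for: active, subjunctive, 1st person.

eingewlere

Attach voice active aw- → awlere.
Attach mood subjunctive ing- → ingawlere.
Attach person 1st person e- → eingawlere.
Apply vowel harmony: eingawlere → eingewlere.
Nasal assimilation: no change.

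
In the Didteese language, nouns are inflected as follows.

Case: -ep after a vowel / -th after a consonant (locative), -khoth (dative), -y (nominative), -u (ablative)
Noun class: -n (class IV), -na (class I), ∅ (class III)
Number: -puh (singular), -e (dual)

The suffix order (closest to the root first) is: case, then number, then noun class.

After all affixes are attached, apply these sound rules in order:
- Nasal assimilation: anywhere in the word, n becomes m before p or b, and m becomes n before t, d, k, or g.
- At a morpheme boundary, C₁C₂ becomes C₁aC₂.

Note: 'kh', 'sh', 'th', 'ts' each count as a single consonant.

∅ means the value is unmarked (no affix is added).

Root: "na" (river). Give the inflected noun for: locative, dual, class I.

naepena

Attach case locative -ep (after vowel 'a') → naep.
Attach number dual -e → naepe.
Attach noun class class I -na → naepena.
Nasal assimilation: no change.
Epenthesis: no change.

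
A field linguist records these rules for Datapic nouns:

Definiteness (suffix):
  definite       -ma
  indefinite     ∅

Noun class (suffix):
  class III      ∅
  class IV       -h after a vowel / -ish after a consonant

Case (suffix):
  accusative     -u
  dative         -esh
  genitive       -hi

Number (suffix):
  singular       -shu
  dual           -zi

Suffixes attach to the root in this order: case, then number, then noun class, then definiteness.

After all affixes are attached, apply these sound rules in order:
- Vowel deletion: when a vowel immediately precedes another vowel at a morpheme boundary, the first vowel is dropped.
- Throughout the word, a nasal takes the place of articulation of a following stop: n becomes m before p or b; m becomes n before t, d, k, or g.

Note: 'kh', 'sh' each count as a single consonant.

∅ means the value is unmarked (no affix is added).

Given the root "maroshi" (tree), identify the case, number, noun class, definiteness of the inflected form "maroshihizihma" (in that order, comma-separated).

genitive, dual, class IV, definite

Segment: maroshi-hi-zi-h-ma.
case: -hi → genitive.
number: -zi → dual.
noun class: -h/ish → class IV.
definiteness: -ma → definite.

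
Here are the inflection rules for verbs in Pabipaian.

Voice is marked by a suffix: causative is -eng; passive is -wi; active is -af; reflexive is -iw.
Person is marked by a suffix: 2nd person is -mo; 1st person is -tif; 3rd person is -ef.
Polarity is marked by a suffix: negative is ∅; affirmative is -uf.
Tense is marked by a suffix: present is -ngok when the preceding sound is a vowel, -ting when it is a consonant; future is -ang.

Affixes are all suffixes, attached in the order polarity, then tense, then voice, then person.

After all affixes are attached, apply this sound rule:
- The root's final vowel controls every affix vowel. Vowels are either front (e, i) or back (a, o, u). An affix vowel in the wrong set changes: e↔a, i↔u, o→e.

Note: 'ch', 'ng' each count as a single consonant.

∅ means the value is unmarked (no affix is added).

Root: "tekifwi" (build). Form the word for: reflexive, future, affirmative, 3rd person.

tekifwiifengiwef

Attach polarity affirmative -uf → tekifwiuf.
Attach tense future -ang → tekifwiufang.
Attach voice reflexive -iw → tekifwiufangiw.
Attach person 3rd person -ef → tekifwiufangiwef.
Apply vowel harmony: tekifwiufangiwef → tekifwiifengiwef.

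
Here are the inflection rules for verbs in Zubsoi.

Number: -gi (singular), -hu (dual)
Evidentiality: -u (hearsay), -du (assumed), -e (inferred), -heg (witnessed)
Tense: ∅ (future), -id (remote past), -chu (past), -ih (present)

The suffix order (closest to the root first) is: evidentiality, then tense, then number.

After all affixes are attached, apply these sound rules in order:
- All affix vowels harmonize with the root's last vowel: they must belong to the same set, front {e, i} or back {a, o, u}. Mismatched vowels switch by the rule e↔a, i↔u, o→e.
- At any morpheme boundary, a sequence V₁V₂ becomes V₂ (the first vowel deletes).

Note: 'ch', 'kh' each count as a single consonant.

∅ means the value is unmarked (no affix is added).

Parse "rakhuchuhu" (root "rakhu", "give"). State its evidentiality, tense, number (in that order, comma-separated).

Segment: rakhu-u-chu-hu.
evidentiality: -u → hearsay.
tense: -chu → past.
number: -hu → dual.

hearsay, past, dual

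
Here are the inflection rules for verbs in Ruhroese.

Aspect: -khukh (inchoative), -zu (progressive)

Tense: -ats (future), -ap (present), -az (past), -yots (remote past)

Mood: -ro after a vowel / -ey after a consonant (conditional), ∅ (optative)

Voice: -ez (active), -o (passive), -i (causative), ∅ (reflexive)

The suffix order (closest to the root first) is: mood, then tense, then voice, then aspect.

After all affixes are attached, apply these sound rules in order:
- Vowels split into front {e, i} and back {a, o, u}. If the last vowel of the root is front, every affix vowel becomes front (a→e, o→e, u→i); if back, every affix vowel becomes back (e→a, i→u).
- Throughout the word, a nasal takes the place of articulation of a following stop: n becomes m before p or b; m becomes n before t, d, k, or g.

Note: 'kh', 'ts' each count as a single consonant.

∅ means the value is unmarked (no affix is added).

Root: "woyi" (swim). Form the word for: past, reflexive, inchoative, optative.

woyiezkhikh

mood = optative: zero marking, form stays woyi.
Attach tense past -az → woyiaz.
voice = reflexive: zero marking, form stays woyiaz.
Attach aspect inchoative -khukh → woyiazkhukh.
Apply vowel harmony: woyiazkhukh → woyiezkhikh.
Nasal assimilation: no change.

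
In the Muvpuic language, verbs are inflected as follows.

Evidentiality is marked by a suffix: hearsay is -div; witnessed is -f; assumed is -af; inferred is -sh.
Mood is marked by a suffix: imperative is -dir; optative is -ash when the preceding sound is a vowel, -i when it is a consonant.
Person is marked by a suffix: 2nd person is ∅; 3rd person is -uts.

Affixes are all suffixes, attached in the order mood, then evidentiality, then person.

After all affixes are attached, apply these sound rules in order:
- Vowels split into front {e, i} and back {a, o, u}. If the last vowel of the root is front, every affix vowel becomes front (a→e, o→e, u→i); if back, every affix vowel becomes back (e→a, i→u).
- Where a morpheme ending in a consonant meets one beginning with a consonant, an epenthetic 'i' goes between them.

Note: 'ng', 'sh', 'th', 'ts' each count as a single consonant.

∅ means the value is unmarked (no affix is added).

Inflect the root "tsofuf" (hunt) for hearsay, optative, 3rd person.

tsofufuduvuts

Attach mood optative -i (after consonant 'f') → tsofufi.
Attach evidentiality hearsay -div → tsofufidiv.
Attach person 3rd person -uts → tsofufidivuts.
Apply vowel harmony: tsofufidivuts → tsofufuduvuts.
Epenthesis: no change.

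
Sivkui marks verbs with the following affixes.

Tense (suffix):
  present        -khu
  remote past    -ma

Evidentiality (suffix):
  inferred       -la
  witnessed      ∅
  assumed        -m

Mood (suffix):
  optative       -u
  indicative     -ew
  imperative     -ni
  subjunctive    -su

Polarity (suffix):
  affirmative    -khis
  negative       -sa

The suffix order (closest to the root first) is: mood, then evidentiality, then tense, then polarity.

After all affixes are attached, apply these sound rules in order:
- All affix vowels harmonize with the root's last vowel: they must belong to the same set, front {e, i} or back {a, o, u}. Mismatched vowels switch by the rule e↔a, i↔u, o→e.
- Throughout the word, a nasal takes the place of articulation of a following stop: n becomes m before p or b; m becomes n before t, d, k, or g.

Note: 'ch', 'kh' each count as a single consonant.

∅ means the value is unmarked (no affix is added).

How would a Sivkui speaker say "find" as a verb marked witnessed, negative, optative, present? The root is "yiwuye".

yiwuyeikhise

Attach mood optative -u → yiwuyeu.
evidentiality = witnessed: zero marking, form stays yiwuyeu.
Attach tense present -khu → yiwuyeukhu.
Attach polarity negative -sa → yiwuyeukhusa.
Apply vowel harmony: yiwuyeukhusa → yiwuyeikhise.
Nasal assimilation: no change.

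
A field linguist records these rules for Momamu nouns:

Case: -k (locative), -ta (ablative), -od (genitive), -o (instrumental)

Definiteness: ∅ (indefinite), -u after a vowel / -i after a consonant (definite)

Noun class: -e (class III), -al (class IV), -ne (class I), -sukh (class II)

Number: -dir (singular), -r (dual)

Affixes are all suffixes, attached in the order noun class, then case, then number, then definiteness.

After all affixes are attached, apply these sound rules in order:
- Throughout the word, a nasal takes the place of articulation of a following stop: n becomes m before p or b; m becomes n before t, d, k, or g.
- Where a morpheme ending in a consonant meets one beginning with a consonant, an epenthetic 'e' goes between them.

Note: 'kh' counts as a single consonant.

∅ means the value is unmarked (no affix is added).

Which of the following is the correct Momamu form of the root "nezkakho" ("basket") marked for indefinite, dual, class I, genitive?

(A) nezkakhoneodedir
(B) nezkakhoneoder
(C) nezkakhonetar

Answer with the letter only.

Attach noun class class I -ne → nezkakhone.
Attach case genitive -od → nezkakhoneod.
Attach number dual -r → nezkakhoneodr.
definiteness = indefinite: zero marking, form stays nezkakhoneodr.
Nasal assimilation: no change.
Apply epenthesis: nezkakhoneodr → nezkakhoneoder.
So the correct form is nezkakhoneoder, option (B).
(A) nezkakhoneodedir is wrong: it uses singular instead of dual for number.
(C) nezkakhonetar is wrong: it uses ablative instead of genitive for case.

B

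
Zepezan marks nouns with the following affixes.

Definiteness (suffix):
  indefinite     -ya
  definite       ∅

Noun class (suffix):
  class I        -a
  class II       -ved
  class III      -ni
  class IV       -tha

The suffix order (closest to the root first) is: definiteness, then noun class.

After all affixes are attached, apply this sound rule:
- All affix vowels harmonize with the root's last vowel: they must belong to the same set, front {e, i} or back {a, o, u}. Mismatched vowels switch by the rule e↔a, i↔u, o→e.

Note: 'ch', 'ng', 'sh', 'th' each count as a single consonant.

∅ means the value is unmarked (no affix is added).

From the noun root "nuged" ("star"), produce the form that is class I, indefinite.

nugedyee

Attach definiteness indefinite -ya → nugedya.
Attach noun class class I -a → nugedyaa.
Apply vowel harmony: nugedyaa → nugedyee.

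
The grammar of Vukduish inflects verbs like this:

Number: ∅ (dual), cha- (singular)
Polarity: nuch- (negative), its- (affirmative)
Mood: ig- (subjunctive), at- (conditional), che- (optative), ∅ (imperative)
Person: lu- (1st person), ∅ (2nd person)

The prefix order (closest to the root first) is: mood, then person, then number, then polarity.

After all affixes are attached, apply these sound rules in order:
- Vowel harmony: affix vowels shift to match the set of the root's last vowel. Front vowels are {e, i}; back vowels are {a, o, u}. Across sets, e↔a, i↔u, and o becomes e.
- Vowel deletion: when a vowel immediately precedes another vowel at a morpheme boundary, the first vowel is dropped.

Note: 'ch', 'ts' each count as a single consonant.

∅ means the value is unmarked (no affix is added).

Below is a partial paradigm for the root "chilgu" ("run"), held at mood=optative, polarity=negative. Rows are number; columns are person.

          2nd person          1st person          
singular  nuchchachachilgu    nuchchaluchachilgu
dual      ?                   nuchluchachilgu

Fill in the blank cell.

Attach mood optative che- → chechilgu.
person = 2nd person: zero marking, form stays chechilgu.
number = dual: zero marking, form stays chechilgu.
Attach polarity negative nuch- → nuchchechilgu.
Apply vowel harmony: nuchchechilgu → nuchchachilgu.
Vowel deletion: no change.

nuchchachilgu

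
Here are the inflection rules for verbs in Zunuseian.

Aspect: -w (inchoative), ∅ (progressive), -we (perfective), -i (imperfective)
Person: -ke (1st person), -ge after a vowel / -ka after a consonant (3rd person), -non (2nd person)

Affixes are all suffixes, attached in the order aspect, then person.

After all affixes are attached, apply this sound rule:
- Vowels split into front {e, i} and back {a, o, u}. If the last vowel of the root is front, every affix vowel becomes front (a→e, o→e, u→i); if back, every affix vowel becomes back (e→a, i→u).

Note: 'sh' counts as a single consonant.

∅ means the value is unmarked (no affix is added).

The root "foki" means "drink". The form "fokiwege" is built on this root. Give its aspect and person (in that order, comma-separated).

perfective, 3rd person

Segment: foki-we-ge.
aspect: -we → perfective.
person: -ge/ka → 3rd person.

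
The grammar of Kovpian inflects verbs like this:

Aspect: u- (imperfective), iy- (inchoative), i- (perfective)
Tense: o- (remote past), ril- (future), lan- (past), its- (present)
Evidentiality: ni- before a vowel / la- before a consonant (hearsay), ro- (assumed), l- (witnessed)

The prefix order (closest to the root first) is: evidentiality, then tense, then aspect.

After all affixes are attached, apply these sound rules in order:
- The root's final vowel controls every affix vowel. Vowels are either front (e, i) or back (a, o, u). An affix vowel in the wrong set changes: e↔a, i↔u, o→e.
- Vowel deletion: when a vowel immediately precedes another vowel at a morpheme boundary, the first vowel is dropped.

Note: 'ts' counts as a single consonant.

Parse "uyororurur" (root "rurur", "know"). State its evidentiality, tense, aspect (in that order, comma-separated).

assumed, remote past, inchoative

Segment: iy-o-ro-rurur.
evidentiality: ro- → assumed.
tense: o- → remote past.
aspect: iy- → inchoative.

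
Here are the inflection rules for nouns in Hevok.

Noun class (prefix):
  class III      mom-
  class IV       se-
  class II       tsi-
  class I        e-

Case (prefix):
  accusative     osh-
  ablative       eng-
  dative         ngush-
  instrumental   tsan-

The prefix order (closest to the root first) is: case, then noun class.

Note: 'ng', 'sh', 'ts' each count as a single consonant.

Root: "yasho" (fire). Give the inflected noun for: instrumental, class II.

tsitsanyasho

Attach case instrumental tsan- → tsanyasho.
Attach noun class class II tsi- → tsitsanyasho.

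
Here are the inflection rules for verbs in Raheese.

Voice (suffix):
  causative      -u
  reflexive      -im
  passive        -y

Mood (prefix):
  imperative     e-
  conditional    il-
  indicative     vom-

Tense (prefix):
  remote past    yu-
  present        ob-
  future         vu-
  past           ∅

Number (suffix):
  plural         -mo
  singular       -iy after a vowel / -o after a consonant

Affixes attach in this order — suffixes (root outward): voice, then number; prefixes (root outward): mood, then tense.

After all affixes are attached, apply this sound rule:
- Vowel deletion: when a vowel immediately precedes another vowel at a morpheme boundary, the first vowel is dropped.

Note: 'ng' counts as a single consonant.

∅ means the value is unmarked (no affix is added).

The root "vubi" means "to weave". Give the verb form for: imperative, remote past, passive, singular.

yevubiyo

Attach mood imperative e- → evubi.
Attach voice passive -y → evubiy.
Attach number singular -o (after consonant 'y') → evubiyo.
Attach tense remote past yu- → yuevubiyo.
Apply vowel deletion: yuevubiyo → yevubiyo.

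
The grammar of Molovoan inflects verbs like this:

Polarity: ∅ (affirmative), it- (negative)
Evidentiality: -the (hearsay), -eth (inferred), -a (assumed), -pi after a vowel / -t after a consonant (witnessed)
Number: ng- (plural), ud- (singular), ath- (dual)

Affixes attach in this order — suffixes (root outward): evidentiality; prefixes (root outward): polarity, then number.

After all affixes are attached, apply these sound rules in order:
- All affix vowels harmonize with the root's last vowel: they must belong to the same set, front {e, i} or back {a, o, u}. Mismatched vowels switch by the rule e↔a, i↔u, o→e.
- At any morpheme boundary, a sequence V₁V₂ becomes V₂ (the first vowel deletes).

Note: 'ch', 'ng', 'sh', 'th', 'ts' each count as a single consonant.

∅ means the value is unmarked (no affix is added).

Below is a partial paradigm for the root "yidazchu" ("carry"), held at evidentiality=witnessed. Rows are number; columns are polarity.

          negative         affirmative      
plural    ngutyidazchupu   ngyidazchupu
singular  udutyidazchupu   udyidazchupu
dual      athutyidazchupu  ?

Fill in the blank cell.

athyidazchupu

Attach evidentiality witnessed -pi (after vowel 'u') → yidazchupi.
polarity = affirmative: zero marking, form stays yidazchupi.
Attach number dual ath- → athyidazchupi.
Apply vowel harmony: athyidazchupi → athyidazchupu.
Vowel deletion: no change.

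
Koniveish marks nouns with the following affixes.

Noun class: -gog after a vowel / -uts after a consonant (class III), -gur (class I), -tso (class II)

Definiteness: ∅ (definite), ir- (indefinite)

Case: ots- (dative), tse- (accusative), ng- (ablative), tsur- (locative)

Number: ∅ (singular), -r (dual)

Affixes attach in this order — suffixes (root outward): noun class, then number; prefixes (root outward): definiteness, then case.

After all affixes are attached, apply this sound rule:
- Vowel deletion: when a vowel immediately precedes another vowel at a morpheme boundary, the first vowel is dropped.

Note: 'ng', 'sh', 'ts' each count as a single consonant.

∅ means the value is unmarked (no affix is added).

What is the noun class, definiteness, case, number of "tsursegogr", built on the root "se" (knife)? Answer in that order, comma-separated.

class III, definite, locative, dual

Segment: tsur-se-gog-r.
noun class: -gog/uts → class III.
definiteness: ∅ → definite.
case: tsur- → locative.
number: -r → dual.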